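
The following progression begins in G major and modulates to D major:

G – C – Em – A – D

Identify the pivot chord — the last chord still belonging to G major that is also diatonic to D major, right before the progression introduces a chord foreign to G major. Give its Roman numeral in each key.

Chords diatonic to G major: G, Am, Bm, C, D, Em, F#dim.
Reading the progression, the first chord not in that set is A, so the modulation leaves G major there.
The chord immediately before A is Em, which is diatonic to both keys: vi in G major and ii in D major.

Em — vi in G major, ii in D major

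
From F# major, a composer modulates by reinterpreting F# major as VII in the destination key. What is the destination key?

The numeral VII denotes a major triad on scale degree 7. With F# on degree 7, the tonic of the new key is G#.
Degree 7 carries a major triad in natural-minor keys, so the destination is G# minor.
Check: the diatonic triads of G# minor (natural minor) are G#m (i), A#dim (ii°), B (III), C#m (iv), D#m (v), E (VI), F# (VII) — F# major is indeed VII.

G# minor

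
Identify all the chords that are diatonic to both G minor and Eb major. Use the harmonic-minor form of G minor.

Triads in G minor (harmonic minor): Gm (i), Adim (ii°), Bbaug (III+), Cm (iv), D (V), Eb (VI), F#dim (vii°).
Triads in Eb major: Eb (I), Fm (ii), Gm (iii), Ab (IV), Bb (V), Cm (vi), Ddim (vii°).
Shared triads with their functions: Gm (i in G minor, iii in Eb major); Cm (iv in G minor, vi in Eb major); Eb (VI in G minor, I in Eb major).

Gm, Cm, Eb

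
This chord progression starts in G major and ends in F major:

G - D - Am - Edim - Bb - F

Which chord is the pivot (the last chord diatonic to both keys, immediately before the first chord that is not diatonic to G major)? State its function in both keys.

Am — ii in G major, iii in F major

Chords diatonic to G major: G, Am, Bm, C, D, Em, F#dim.
Reading the progression, the first chord not in that set is Edim, so the modulation leaves G major there.
The chord immediately before Edim is Am, which is diatonic to both keys: ii in G major and iii in F major.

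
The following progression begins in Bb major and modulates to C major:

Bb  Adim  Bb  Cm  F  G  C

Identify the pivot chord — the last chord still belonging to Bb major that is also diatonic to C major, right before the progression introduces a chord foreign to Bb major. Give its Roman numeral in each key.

F — V in Bb major, IV in C major

Chords diatonic to Bb major: Bb, Cm, Dm, Eb, F, Gm, Adim.
Reading the progression, the first chord not in that set is G, so the modulation leaves Bb major there.
The chord immediately before G is F, which is diatonic to both keys: V in Bb major and IV in C major.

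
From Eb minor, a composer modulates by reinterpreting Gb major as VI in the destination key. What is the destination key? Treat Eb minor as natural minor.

Bb minor

The numeral VI denotes a major triad on scale degree 6. With Gb on degree 6, the tonic of the new key is Bb.
Degree 6 carries a major triad in minor keys, so the destination is Bb minor.
Check: the diatonic triads of Bb minor (natural minor) are Bbm (i), Cdim (ii°), Db (III), Ebm (iv), Fm (v), Gb (VI), Ab (VII) — Gb major is indeed VI.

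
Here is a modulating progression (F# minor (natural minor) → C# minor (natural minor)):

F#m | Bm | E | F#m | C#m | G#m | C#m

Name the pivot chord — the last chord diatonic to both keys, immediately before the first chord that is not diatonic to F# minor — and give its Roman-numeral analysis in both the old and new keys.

C#m — v in F# minor, i in C# minor

Chords diatonic to F# minor: F#m, G#dim, A, Bm, C#m, D, E.
Reading the progression, the first chord not in that set is G#m, so the modulation leaves F# minor there.
The chord immediately before G#m is C#m, which is diatonic to both keys: v in F# minor and i in C# minor.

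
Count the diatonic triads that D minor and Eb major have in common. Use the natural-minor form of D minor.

2

Diatonic triads of D minor (natural minor): Dm (i), Edim (ii°), F (III), Gm (iv), Am (v), Bb (VI), C (VII).
Diatonic triads of Eb major: Eb (I), Fm (ii), Gm (iii), Ab (IV), Bb (V), Cm (vi), Ddim (vii°).
Matching root and quality in both lists: Gm, Bb.
That gives 2 common triads.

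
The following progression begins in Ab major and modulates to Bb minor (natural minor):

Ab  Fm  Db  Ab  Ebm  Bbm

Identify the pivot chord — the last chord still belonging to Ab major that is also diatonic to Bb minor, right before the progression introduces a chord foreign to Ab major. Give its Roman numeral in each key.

Ab — I in Ab major, VII in Bb minor

Chords diatonic to Ab major: Ab, Bbm, Cm, Db, Eb, Fm, Gdim.
Reading the progression, the first chord not in that set is Ebm, so the modulation leaves Ab major there.
The chord immediately before Ebm is Ab, which is diatonic to both keys: I in Ab major and VII in Bb minor.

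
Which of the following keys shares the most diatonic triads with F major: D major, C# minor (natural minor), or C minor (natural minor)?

C minor

Triads of F major: F (I), Gm (ii), Am (iii), Bb (IV), C (V), Dm (vi), Edim (vii°).
D major shares 0: none.
C# minor (natural minor) shares 0: none.
C minor (natural minor) shares 2: Gm, Bb.
The most common triads (2) are shared with C minor.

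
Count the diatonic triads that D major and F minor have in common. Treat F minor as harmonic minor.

0

Diatonic triads of D major: D major (I), E minor (ii), F# minor (iii), G major (IV), A major (V), B minor (vi), C# diminished (vii°).
Diatonic triads of F minor (harmonic minor): F minor (i), G diminished (ii°), Ab augmented (III+), Bb minor (iv), C major (V), Db major (VI), E diminished (vii°).
No triad has the same root and quality in both keys.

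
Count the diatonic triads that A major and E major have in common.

Diatonic triads of A major: A (I), Bm (ii), C#m (iii), D (IV), E (V), F#m (vi), G#dim (vii°).
Diatonic triads of E major: E (I), F#m (ii), G#m (iii), A (IV), B (V), C#m (vi), D#dim (vii°).
Matching root and quality in both lists: A, C#m, E, F#m.
That gives 4 common triads.

4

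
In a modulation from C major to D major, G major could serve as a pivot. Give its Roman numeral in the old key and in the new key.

The scale of C major is C D E F G A B; G is degree 5, and the triad built there (G-B-D) is major, so it is V.
The scale of D major is D E F# G A B C#; G is degree 4, and the triad built there (G-B-D) is major, so it is IV.

V in C major; IV in D major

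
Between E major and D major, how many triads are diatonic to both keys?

Diatonic triads of E major: E major (I), F# minor (ii), G# minor (iii), A major (IV), B major (V), C# minor (vi), D# diminished (vii°).
Diatonic triads of D major: D major (I), E minor (ii), F# minor (iii), G major (IV), A major (V), B minor (vi), C# diminished (vii°).
Matching root and quality in both lists: F# minor, A major.
That gives 2 common triads.

2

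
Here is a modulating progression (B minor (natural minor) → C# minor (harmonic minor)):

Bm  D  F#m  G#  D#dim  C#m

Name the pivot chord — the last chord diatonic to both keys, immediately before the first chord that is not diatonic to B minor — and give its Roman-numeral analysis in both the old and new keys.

F#m — v in B minor, iv in C# minor

Chords diatonic to B minor: Bm, C#dim, D, Em, F#m, G, A.
Reading the progression, the first chord not in that set is G#, so the modulation leaves B minor there.
The chord immediately before G# is F#m, which is diatonic to both keys: v in B minor and iv in C# minor.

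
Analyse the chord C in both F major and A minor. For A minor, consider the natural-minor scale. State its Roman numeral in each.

V in F major; III in A minor

The scale of F major is F G A Bb C D E; C is degree 5, and the triad built there (C-E-G) is major, so it is V.
The scale of A minor (natural minor) is A B C D E F G; C is degree 3, and the triad built there (C-E-G) is major, so it is III.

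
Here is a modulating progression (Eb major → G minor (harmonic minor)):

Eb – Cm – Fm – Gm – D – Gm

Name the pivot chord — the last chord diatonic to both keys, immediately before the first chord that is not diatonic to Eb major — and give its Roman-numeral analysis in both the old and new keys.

Gm — iii in Eb major, i in G minor

Chords diatonic to Eb major: Eb, Fm, Gm, Ab, Bb, Cm, Ddim.
Reading the progression, the first chord not in that set is D, so the modulation leaves Eb major there.
The chord immediately before D is Gm, which is diatonic to both keys: iii in Eb major and i in G minor.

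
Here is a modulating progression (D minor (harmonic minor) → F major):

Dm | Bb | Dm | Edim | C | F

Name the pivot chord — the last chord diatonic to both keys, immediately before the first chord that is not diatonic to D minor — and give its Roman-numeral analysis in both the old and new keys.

Edim — ii° in D minor, vii° in F major

Chords diatonic to D minor: Dm, Edim, Faug, Gm, A, Bb, C#dim.
Reading the progression, the first chord not in that set is C, so the modulation leaves D minor there.
The chord immediately before C is Edim, which is diatonic to both keys: ii° in D minor and vii° in F major.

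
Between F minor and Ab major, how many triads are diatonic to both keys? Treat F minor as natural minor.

Diatonic triads of F minor (natural minor): F minor (i), G diminished (ii°), Ab major (III), Bb minor (iv), C minor (v), Db major (VI), Eb major (VII).
Diatonic triads of Ab major: Ab major (I), Bb minor (ii), C minor (iii), Db major (IV), Eb major (V), F minor (vi), G diminished (vii°).
Matching root and quality in both lists: F minor, G diminished, Ab major, Bb minor, C minor, Db major, Eb major.
That gives 7 common triads.

7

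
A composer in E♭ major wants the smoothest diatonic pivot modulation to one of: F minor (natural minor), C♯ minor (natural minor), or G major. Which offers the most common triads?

Triads of E♭ major: E♭ (I), Fm (ii), Gm (iii), A♭ (IV), B♭ (V), Cm (vi), Ddim (vii°).
F minor (natural minor) shares 4: E♭, Fm, A♭, Cm.
C♯ minor (natural minor) shares 0: none.
G major shares 0: none.
The most common triads (4) are shared with F minor.

F minor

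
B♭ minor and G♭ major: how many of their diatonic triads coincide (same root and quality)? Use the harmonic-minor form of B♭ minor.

3

Diatonic triads of B♭ minor (harmonic minor): B♭m (i), Cdim (ii°), D♭aug (III+), E♭m (iv), F (V), G♭ (VI), Adim (vii°).
Diatonic triads of G♭ major: G♭ (I), A♭m (ii), B♭m (iii), C♭ (IV), D♭ (V), E♭m (vi), Fdim (vii°).
Matching root and quality in both lists: B♭m, E♭m, G♭.
That gives 3 common triads.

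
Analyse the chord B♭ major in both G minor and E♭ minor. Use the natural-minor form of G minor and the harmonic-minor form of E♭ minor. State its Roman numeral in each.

The scale of G minor (natural minor) is G A B♭ C D E♭ F; B♭ is degree 3, and the triad built there (B♭-D-F) is major, so it is III.
The scale of E♭ minor (harmonic minor) is E♭ F G♭ A♭ B♭ C♭ D; B♭ is degree 5, and the triad built there (B♭-D-F) is major, so it is V.

III in G minor; V in E♭ minor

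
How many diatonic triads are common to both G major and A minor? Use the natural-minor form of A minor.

Diatonic triads of G major: G (I), Am (ii), Bm (iii), C (IV), D (V), Em (vi), F#dim (vii°).
Diatonic triads of A minor (natural minor): Am (i), Bdim (ii°), C (III), Dm (iv), Em (v), F (VI), G (VII).
Matching root and quality in both lists: G, Am, C, Em.
That gives 4 common triads.

4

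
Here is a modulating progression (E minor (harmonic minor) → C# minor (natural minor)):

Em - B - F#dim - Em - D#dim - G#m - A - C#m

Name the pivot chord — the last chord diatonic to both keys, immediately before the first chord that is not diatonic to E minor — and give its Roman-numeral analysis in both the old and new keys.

Chords diatonic to E minor: Em, F#dim, Gaug, Am, B, C, D#dim.
Reading the progression, the first chord not in that set is G#m, so the modulation leaves E minor there.
The chord immediately before G#m is D#dim, which is diatonic to both keys: vii° in E minor and ii° in C# minor.

D#dim — vii° in E minor, ii° in C# minor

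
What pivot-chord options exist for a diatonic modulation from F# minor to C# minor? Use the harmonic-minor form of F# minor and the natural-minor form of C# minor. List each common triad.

Triads in F# minor (harmonic minor): F#m (i), G#dim (ii°), Aaug (III+), Bm (iv), C# (V), D (VI), E#dim (vii°).
Triads in C# minor (natural minor): C#m (i), D#dim (ii°), E (III), F#m (iv), G#m (v), A (VI), B (VII).
Shared triads with their functions: F#m (i in F# minor, iv in C# minor).

F#m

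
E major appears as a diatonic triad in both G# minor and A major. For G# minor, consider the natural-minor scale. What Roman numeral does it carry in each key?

VI in G# minor; V in A major

The scale of G# minor (natural minor) is G# A# B C# D# E F#; E is degree 6, and the triad built there (E-G#-B) is major, so it is VI.
The scale of A major is A B C# D E F# G#; E is degree 5, and the triad built there (E-G#-B) is major, so it is V.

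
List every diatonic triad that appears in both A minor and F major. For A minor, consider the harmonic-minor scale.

Triads in A minor (harmonic minor): A minor (i), B diminished (ii°), C augmented (III+), D minor (iv), E major (V), F major (VI), G# diminished (vii°).
Triads in F major: F major (I), G minor (ii), A minor (iii), Bb major (IV), C major (V), D minor (vi), E diminished (vii°).
Shared triads with their functions: A minor (i in A minor, iii in F major); D minor (iv in A minor, vi in F major); F major (VI in A minor, I in F major).

Am, Dm, F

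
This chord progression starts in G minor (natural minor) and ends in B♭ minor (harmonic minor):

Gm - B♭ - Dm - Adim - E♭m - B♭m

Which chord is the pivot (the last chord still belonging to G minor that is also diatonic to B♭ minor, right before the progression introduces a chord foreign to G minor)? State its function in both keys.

Chords diatonic to G minor: Gm, Adim, B♭, Cm, Dm, E♭, F.
Reading the progression, the first chord not in that set is E♭m, so the modulation leaves G minor there.
The chord immediately before E♭m is Adim, which is diatonic to both keys: ii° in G minor and vii° in B♭ minor.

Adim — ii° in G minor, vii° in B♭ minor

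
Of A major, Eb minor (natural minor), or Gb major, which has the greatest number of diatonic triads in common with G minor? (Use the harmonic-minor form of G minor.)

A major

Triads of G minor (harmonic minor): G minor (i), A diminished (ii°), Bb augmented (III+), C minor (iv), D major (V), Eb major (VI), F# diminished (vii°).
A major shares 1: D.
Eb minor (natural minor) shares 0: none.
Gb major shares 0: none.
The most common triads (1) are shared with A major.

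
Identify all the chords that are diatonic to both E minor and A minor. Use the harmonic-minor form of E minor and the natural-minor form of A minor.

Triads in E minor (harmonic minor): E minor (i), F♯ diminished (ii°), G augmented (III+), A minor (iv), B major (V), C major (VI), D♯ diminished (vii°).
Triads in A minor (natural minor): A minor (i), B diminished (ii°), C major (III), D minor (iv), E minor (v), F major (VI), G major (VII).
Shared triads with their functions: E minor (i in E minor, v in A minor); A minor (iv in E minor, i in A minor); C major (VI in E minor, III in A minor).

Em, Am, C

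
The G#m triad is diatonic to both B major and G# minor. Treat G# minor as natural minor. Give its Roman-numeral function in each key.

vi in B major; i in G# minor

The scale of B major is B C# D# E F# G# A#; G# is degree 6, and the triad built there (G#-B-D#) is minor, so it is vi.
The scale of G# minor (natural minor) is G# A# B C# D# E F#; G# is degree 1, and the triad built there (G#-B-D#) is minor, so it is i.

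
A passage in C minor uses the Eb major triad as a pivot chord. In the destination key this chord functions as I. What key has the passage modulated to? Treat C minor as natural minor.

Eb major

The numeral I denotes a major triad on scale degree 1. With Eb on degree 1, the tonic of the new key is Eb.
Degree 1 carries a major triad in major keys, so the destination is Eb major.
Check: the diatonic triads of Eb major are Eb (I), Fm (ii), Gm (iii), Ab (IV), Bb (V), Cm (vi), Ddim (vii°) — Eb major is indeed I.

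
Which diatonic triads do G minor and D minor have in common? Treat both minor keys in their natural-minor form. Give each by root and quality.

Triads in G minor (natural minor): Gm (i), Adim (ii°), Bb (III), Cm (iv), Dm (v), Eb (VI), F (VII).
Triads in D minor (natural minor): Dm (i), Edim (ii°), F (III), Gm (iv), Am (v), Bb (VI), C (VII).
Shared triads with their functions: Gm (i in G minor, iv in D minor); Bb (III in G minor, VI in D minor); Dm (v in G minor, i in D minor); F (VII in G minor, III in D minor).

Gm, Bb, Dm, F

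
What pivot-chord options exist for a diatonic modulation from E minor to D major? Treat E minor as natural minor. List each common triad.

Triads in E minor (natural minor): E minor (i), F# diminished (ii°), G major (III), A minor (iv), B minor (v), C major (VI), D major (VII).
Triads in D major: D major (I), E minor (ii), F# minor (iii), G major (IV), A major (V), B minor (vi), C# diminished (vii°).
Shared triads with their functions: E minor (i in E minor, ii in D major); G major (III in E minor, IV in D major); B minor (v in E minor, vi in D major); D major (VII in E minor, I in D major).

Em, G, Bm, D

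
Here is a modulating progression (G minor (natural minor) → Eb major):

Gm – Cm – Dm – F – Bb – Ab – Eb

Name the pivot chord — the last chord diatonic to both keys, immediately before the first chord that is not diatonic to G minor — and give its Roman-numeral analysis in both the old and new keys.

Bb — III in G minor, V in Eb major

Chords diatonic to G minor: Gm, Adim, Bb, Cm, Dm, Eb, F.
Reading the progression, the first chord not in that set is Ab, so the modulation leaves G minor there.
The chord immediately before Ab is Bb, which is diatonic to both keys: III in G minor and V in Eb major.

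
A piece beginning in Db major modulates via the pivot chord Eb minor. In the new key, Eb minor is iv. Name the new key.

Bb minor

The numeral iv denotes a minor triad on scale degree 4. With Eb on degree 4, the tonic of the new key is Bb.
Degree 4 carries a minor triad in minor keys, so the destination is Bb minor.
Check: the diatonic triads of Bb minor (natural minor) are Bbm (i), Cdim (ii°), Db (III), Ebm (iv), Fm (v), Gb (VI), Ab (VII) — Eb minor is indeed iv.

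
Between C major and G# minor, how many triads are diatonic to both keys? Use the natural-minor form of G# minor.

Diatonic triads of C major: C major (I), D minor (ii), E minor (iii), F major (IV), G major (V), A minor (vi), B diminished (vii°).
Diatonic triads of G# minor (natural minor): G# minor (i), A# diminished (ii°), B major (III), C# minor (iv), D# minor (v), E major (VI), F# major (VII).
No triad has the same root and quality in both keys.

0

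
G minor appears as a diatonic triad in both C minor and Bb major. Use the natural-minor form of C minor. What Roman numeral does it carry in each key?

The scale of C minor (natural minor) is C D Eb F G Ab Bb; G is degree 5, and the triad built there (G-Bb-D) is minor, so it is v.
The scale of Bb major is Bb C D Eb F G A; G is degree 6, and the triad built there (G-Bb-D) is minor, so it is vi.

v in C minor; vi in Bb major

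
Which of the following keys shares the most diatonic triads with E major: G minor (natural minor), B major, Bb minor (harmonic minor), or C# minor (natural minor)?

Triads of E major: E (I), F#m (ii), G#m (iii), A (IV), B (V), C#m (vi), D#dim (vii°).
G minor (natural minor) shares 0: none.
B major shares 4: E, G#m, B, C#m.
Bb minor (harmonic minor) shares 0: none.
C# minor (natural minor) shares 7: E, F#m, G#m, A, B, C#m, D#dim.
The most common triads (7) are shared with C# minor.

C# minor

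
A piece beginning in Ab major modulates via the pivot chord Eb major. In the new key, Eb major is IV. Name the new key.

Bb major

The numeral IV denotes a major triad on scale degree 4. With Eb on degree 4, the tonic of the new key is Bb.
Degree 4 carries a major triad in major keys, so the destination is Bb major.
Check: the diatonic triads of Bb major are Bb (I), Cm (ii), Dm (iii), Eb (IV), F (V), Gm (vi), Adim (vii°) — Eb major is indeed IV.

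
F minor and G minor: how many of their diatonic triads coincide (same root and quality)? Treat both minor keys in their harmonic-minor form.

0

Diatonic triads of F minor (harmonic minor): Fm (i), Gdim (ii°), A♭aug (III+), B♭m (iv), C (V), D♭ (VI), Edim (vii°).
Diatonic triads of G minor (harmonic minor): Gm (i), Adim (ii°), B♭aug (III+), Cm (iv), D (V), E♭ (VI), F♯dim (vii°).
No triad has the same root and quality in both keys.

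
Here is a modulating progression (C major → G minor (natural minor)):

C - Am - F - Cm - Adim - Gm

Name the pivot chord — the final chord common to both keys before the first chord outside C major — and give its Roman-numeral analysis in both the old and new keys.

Chords diatonic to C major: C, Dm, Em, F, G, Am, Bdim.
Reading the progression, the first chord not in that set is Cm, so the modulation leaves C major there.
The chord immediately before Cm is F, which is diatonic to both keys: IV in C major and VII in G minor.

F — IV in C major, VII in G minor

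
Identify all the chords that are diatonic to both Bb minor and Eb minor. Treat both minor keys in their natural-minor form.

Triads in Bb minor (natural minor): Bb minor (i), C diminished (ii°), Db major (III), Eb minor (iv), F minor (v), Gb major (VI), Ab major (VII).
Triads in Eb minor (natural minor): Eb minor (i), F diminished (ii°), Gb major (III), Ab minor (iv), Bb minor (v), Cb major (VI), Db major (VII).
Shared triads with their functions: Bb minor (i in Bb minor, v in Eb minor); Db major (III in Bb minor, VII in Eb minor); Eb minor (iv in Bb minor, i in Eb minor); Gb major (VI in Bb minor, III in Eb minor).

Bbm, Db, Ebm, Gb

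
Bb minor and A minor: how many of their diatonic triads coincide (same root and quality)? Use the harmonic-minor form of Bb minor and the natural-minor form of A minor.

1

Diatonic triads of Bb minor (harmonic minor): Bbm (i), Cdim (ii°), Dbaug (III+), Ebm (iv), F (V), Gb (VI), Adim (vii°).
Diatonic triads of A minor (natural minor): Am (i), Bdim (ii°), C (III), Dm (iv), Em (v), F (VI), G (VII).
Matching root and quality in both lists: F.
That gives 1 common triad.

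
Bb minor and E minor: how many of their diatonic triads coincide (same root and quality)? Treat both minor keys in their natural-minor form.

0

Diatonic triads of Bb minor (natural minor): Bbm (i), Cdim (ii°), Db (III), Ebm (iv), Fm (v), Gb (VI), Ab (VII).
Diatonic triads of E minor (natural minor): Em (i), F#dim (ii°), G (III), Am (iv), Bm (v), C (VI), D (VII).
No triad has the same root and quality in both keys.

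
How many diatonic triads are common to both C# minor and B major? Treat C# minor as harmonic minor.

1

Diatonic triads of C# minor (harmonic minor): C# minor (i), D# diminished (ii°), E augmented (III+), F# minor (iv), G# major (V), A major (VI), B# diminished (vii°).
Diatonic triads of B major: B major (I), C# minor (ii), D# minor (iii), E major (IV), F# major (V), G# minor (vi), A# diminished (vii°).
Matching root and quality in both lists: C# minor.
That gives 1 common triad.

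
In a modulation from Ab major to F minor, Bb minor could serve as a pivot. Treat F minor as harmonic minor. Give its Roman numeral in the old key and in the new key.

The scale of Ab major is Ab Bb C Db Eb F G; Bb is degree 2, and the triad built there (Bb-Db-F) is minor, so it is ii.
The scale of F minor (harmonic minor) is F G Ab Bb C Db E; Bb is degree 4, and the triad built there (Bb-Db-F) is minor, so it is iv.

ii in Ab major; iv in F minor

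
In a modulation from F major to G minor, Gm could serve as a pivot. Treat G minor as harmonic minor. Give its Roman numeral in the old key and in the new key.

ii in F major; i in G minor

The scale of F major is F G A B♭ C D E; G is degree 2, and the triad built there (G-B♭-D) is minor, so it is ii.
The scale of G minor (harmonic minor) is G A B♭ C D E♭ F♯; G is degree 1, and the triad built there (G-B♭-D) is minor, so it is i.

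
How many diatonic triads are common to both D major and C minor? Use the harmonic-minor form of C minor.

Diatonic triads of D major: D major (I), E minor (ii), F♯ minor (iii), G major (IV), A major (V), B minor (vi), C♯ diminished (vii°).
Diatonic triads of C minor (harmonic minor): C minor (i), D diminished (ii°), E♭ augmented (III+), F minor (iv), G major (V), A♭ major (VI), B diminished (vii°).
Matching root and quality in both lists: G major.
That gives 1 common triad.

1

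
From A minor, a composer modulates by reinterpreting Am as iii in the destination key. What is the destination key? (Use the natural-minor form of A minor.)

F major

The numeral iii denotes a minor triad on scale degree 3. With A on degree 3, the tonic of the new key is F.
Degree 3 carries a minor triad in major keys, so the destination is F major.
Check: the diatonic triads of F major are F (I), Gm (ii), Am (iii), B♭ (IV), C (V), Dm (vi), Edim (vii°) — Am is indeed iii.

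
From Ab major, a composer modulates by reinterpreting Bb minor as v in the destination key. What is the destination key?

The numeral v denotes a minor triad on scale degree 5. With Bb on degree 5, the tonic of the new key is Eb.
Degree 5 carries a minor triad in natural-minor keys, so the destination is Eb minor.
Check: the diatonic triads of Eb minor (natural minor) are Ebm (i), Fdim (ii°), Gb (III), Abm (iv), Bbm (v), Cb (VI), Db (VII) — Bb minor is indeed v.

Eb minor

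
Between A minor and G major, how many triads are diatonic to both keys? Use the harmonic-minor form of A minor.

Diatonic triads of A minor (harmonic minor): Am (i), Bdim (ii°), Caug (III+), Dm (iv), E (V), F (VI), G#dim (vii°).
Diatonic triads of G major: G (I), Am (ii), Bm (iii), C (IV), D (V), Em (vi), F#dim (vii°).
Matching root and quality in both lists: Am.
That gives 1 common triad.

1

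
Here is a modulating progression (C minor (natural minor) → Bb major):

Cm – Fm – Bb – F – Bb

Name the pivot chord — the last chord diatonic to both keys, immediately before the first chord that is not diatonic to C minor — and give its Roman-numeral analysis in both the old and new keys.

Chords diatonic to C minor: Cm, Ddim, Eb, Fm, Gm, Ab, Bb.
Reading the progression, the first chord not in that set is F, so the modulation leaves C minor there.
The chord immediately before F is Bb, which is diatonic to both keys: VII in C minor and I in Bb major.

Bb — VII in C minor, I in Bb major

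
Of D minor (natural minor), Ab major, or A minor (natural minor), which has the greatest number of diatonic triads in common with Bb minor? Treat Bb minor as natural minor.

Ab major

Triads of Bb minor (natural minor): Bb minor (i), C diminished (ii°), Db major (III), Eb minor (iv), F minor (v), Gb major (VI), Ab major (VII).
D minor (natural minor) shares 0: none.
Ab major shares 4: Bbm, Db, Fm, Ab.
A minor (natural minor) shares 0: none.
The most common triads (4) are shared with Ab major.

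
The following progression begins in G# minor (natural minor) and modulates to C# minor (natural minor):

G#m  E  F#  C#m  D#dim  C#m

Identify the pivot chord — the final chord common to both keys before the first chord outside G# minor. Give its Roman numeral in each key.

C#m — iv in G# minor, i in C# minor

Chords diatonic to G# minor: G#m, A#dim, B, C#m, D#m, E, F#.
Reading the progression, the first chord not in that set is D#dim, so the modulation leaves G# minor there.
The chord immediately before D#dim is C#m, which is diatonic to both keys: iv in G# minor and i in C# minor.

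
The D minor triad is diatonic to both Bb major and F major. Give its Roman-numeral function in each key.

The scale of Bb major is Bb C D Eb F G A; D is degree 3, and the triad built there (D-F-A) is minor, so it is iii.
The scale of F major is F G A Bb C D E; D is degree 6, and the triad built there (D-F-A) is minor, so it is vi.

iii in Bb major; vi in F major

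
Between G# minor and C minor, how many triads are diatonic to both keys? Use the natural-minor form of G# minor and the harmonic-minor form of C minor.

Diatonic triads of G# minor (natural minor): G# minor (i), A# diminished (ii°), B major (III), C# minor (iv), D# minor (v), E major (VI), F# major (VII).
Diatonic triads of C minor (harmonic minor): C minor (i), D diminished (ii°), Eb augmented (III+), F minor (iv), G major (V), Ab major (VI), B diminished (vii°).
No triad has the same root and quality in both keys.

0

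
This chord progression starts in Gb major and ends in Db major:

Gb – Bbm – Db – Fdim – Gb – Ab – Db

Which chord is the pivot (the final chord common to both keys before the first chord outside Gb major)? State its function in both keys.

Gb — I in Gb major, IV in Db major

Chords diatonic to Gb major: Gb, Abm, Bbm, Cb, Db, Ebm, Fdim.
Reading the progression, the first chord not in that set is Ab, so the modulation leaves Gb major there.
The chord immediately before Ab is Gb, which is diatonic to both keys: I in Gb major and IV in Db major.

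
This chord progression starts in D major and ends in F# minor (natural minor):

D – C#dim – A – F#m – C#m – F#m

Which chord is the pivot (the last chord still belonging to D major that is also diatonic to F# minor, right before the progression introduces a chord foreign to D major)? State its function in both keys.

F#m — iii in D major, i in F# minor

Chords diatonic to D major: D, Em, F#m, G, A, Bm, C#dim.
Reading the progression, the first chord not in that set is C#m, so the modulation leaves D major there.
The chord immediately before C#m is F#m, which is diatonic to both keys: iii in D major and i in F# minor.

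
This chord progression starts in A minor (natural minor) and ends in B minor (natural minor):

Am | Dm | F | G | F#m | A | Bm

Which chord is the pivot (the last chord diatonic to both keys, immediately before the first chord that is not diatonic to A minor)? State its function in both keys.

Chords diatonic to A minor: Am, Bdim, C, Dm, Em, F, G.
Reading the progression, the first chord not in that set is F#m, so the modulation leaves A minor there.
The chord immediately before F#m is G, which is diatonic to both keys: VII in A minor and VI in B minor.

G — VII in A minor, VI in B minor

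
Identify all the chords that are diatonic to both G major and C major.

G, Am, C, Em

Triads in G major: G (I), Am (ii), Bm (iii), C (IV), D (V), Em (vi), F#dim (vii°).
Triads in C major: C (I), Dm (ii), Em (iii), F (IV), G (V), Am (vi), Bdim (vii°).
Shared triads with their functions: G (I in G major, V in C major); Am (ii in G major, vi in C major); C (IV in G major, I in C major); Em (vi in G major, iii in C major).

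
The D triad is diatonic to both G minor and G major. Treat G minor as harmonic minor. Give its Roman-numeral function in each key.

The scale of G minor (harmonic minor) is G A B♭ C D E♭ F♯; D is degree 5, and the triad built there (D-F♯-A) is major, so it is V.
The scale of G major is G A B C D E F♯; D is degree 5, and the triad built there (D-F♯-A) is major, so it is V.

V in G minor; V in G major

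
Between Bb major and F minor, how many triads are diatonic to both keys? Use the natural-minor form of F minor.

Diatonic triads of Bb major: Bb (I), Cm (ii), Dm (iii), Eb (IV), F (V), Gm (vi), Adim (vii°).
Diatonic triads of F minor (natural minor): Fm (i), Gdim (ii°), Ab (III), Bbm (iv), Cm (v), Db (VI), Eb (VII).
Matching root and quality in both lists: Cm, Eb.
That gives 2 common triads.

2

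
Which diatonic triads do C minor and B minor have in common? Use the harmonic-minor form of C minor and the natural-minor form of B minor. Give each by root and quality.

Triads in C minor (harmonic minor): Cm (i), Ddim (ii°), Ebaug (III+), Fm (iv), G (V), Ab (VI), Bdim (vii°).
Triads in B minor (natural minor): Bm (i), C#dim (ii°), D (III), Em (iv), F#m (v), G (VI), A (VII).
Shared triads with their functions: G (V in C minor, VI in B minor).

G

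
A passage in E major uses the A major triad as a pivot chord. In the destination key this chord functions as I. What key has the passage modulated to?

A major

The numeral I denotes a major triad on scale degree 1. With A on degree 1, the tonic of the new key is A.
Degree 1 carries a major triad in major keys, so the destination is A major.
Check: the diatonic triads of A major are A (I), Bm (ii), C#m (iii), D (IV), E (V), F#m (vi), G#dim (vii°) — A major is indeed I.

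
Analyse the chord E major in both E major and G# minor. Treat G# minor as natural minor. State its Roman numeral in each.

The scale of E major is E F# G# A B C# D#; E is degree 1, and the triad built there (E-G#-B) is major, so it is I.
The scale of G# minor (natural minor) is G# A# B C# D# E F#; E is degree 6, and the triad built there (E-G#-B) is major, so it is VI.

I in E major; VI in G# minor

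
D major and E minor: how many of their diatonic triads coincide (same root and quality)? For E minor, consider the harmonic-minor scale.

Diatonic triads of D major: D major (I), E minor (ii), F# minor (iii), G major (IV), A major (V), B minor (vi), C# diminished (vii°).
Diatonic triads of E minor (harmonic minor): E minor (i), F# diminished (ii°), G augmented (III+), A minor (iv), B major (V), C major (VI), D# diminished (vii°).
Matching root and quality in both lists: E minor.
That gives 1 common triad.

1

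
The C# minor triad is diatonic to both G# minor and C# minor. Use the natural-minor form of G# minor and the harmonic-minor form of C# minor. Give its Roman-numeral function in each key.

iv in G# minor; i in C# minor

The scale of G# minor (natural minor) is G# A# B C# D# E F#; C# is degree 4, and the triad built there (C#-E-G#) is minor, so it is iv.
The scale of C# minor (harmonic minor) is C# D# E F# G# A B#; C# is degree 1, and the triad built there (C#-E-G#) is minor, so it is i.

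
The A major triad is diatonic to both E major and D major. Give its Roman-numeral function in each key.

The scale of E major is E F# G# A B C# D#; A is degree 4, and the triad built there (A-C#-E) is major, so it is IV.
The scale of D major is D E F# G A B C#; A is degree 5, and the triad built there (A-C#-E) is major, so it is V.

IV in E major; V in D major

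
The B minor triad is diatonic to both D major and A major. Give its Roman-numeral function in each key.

vi in D major; ii in A major

The scale of D major is D E F# G A B C#; B is degree 6, and the triad built there (B-D-F#) is minor, so it is vi.
The scale of A major is A B C# D E F# G#; B is degree 2, and the triad built there (B-D-F#) is minor, so it is ii.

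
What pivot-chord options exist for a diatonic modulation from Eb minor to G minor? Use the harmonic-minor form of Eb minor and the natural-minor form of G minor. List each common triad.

Triads in Eb minor (harmonic minor): Ebm (i), Fdim (ii°), Gbaug (III+), Abm (iv), Bb (V), Cb (VI), Ddim (vii°).
Triads in G minor (natural minor): Gm (i), Adim (ii°), Bb (III), Cm (iv), Dm (v), Eb (VI), F (VII).
Shared triads with their functions: Bb (V in Eb minor, III in G minor).

Bb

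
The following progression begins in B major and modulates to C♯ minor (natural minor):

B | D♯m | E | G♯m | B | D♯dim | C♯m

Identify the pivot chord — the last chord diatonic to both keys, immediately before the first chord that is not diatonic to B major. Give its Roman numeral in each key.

Chords diatonic to B major: B, C♯m, D♯m, E, F♯, G♯m, A♯dim.
Reading the progression, the first chord not in that set is D♯dim, so the modulation leaves B major there.
The chord immediately before D♯dim is B, which is diatonic to both keys: I in B major and VII in C♯ minor.

B — I in B major, VII in C♯ minor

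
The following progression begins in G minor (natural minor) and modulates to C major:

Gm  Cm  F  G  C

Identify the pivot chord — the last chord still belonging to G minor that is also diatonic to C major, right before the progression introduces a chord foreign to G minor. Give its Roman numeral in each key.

Chords diatonic to G minor: Gm, Adim, Bb, Cm, Dm, Eb, F.
Reading the progression, the first chord not in that set is G, so the modulation leaves G minor there.
The chord immediately before G is F, which is diatonic to both keys: VII in G minor and IV in C major.

F — VII in G minor, IV in C major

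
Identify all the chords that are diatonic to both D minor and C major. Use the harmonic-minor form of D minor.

Dm

Triads in D minor (harmonic minor): Dm (i), Edim (ii°), Faug (III+), Gm (iv), A (V), Bb (VI), C#dim (vii°).
Triads in C major: C (I), Dm (ii), Em (iii), F (IV), G (V), Am (vi), Bdim (vii°).
Shared triads with their functions: Dm (i in D minor, ii in C major).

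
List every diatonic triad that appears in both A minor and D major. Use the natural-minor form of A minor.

Em, G

Triads in A minor (natural minor): Am (i), Bdim (ii°), C (III), Dm (iv), Em (v), F (VI), G (VII).
Triads in D major: D (I), Em (ii), F♯m (iii), G (IV), A (V), Bm (vi), C♯dim (vii°).
Shared triads with their functions: Em (v in A minor, ii in D major); G (VII in A minor, IV in D major).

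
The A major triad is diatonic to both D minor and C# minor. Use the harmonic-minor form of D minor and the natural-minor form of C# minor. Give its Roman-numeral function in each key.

The scale of D minor (harmonic minor) is D E F G A Bb C#; A is degree 5, and the triad built there (A-C#-E) is major, so it is V.
The scale of C# minor (natural minor) is C# D# E F# G# A B; A is degree 6, and the triad built there (A-C#-E) is major, so it is VI.

V in D minor; VI in C# minor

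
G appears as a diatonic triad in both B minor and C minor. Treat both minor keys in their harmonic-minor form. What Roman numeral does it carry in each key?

VI in B minor; V in C minor

The scale of B minor (harmonic minor) is B C# D E F# G A#; G is degree 6, and the triad built there (G-B-D) is major, so it is VI.
The scale of C minor (harmonic minor) is C D Eb F G Ab B; G is degree 5, and the triad built there (G-B-D) is major, so it is V.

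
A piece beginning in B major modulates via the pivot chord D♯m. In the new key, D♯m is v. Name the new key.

G♯ minor

The numeral v denotes a minor triad on scale degree 5. With D♯ on degree 5, the tonic of the new key is G♯.
Degree 5 carries a minor triad in natural-minor keys, so the destination is G♯ minor.
Check: the diatonic triads of G♯ minor (natural minor) are G♯m (i), A♯dim (ii°), B (III), C♯m (iv), D♯m (v), E (VI), F♯ (VII) — D♯m is indeed v.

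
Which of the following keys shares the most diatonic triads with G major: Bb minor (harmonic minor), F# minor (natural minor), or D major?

D major

Triads of G major: G (I), Am (ii), Bm (iii), C (IV), D (V), Em (vi), F#dim (vii°).
Bb minor (harmonic minor) shares 0: none.
F# minor (natural minor) shares 2: Bm, D.
D major shares 4: G, Bm, D, Em.
The most common triads (4) are shared with D major.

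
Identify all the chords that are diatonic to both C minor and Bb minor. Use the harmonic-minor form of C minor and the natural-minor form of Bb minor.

Triads in C minor (harmonic minor): Cm (i), Ddim (ii°), Ebaug (III+), Fm (iv), G (V), Ab (VI), Bdim (vii°).
Triads in Bb minor (natural minor): Bbm (i), Cdim (ii°), Db (III), Ebm (iv), Fm (v), Gb (VI), Ab (VII).
Shared triads with their functions: Fm (iv in C minor, v in Bb minor); Ab (VI in C minor, VII in Bb minor).

Fm, Ab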